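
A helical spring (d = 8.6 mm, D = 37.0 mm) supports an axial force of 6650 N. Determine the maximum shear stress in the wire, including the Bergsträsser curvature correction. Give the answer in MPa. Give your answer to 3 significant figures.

Spring index C = D/d = 37.0/8.6 = 4.3023
K_B = (4C+2)/(4C−3) = 19.209/14.209 = 1.3519
τ₀ = 8FD/(πd³) = 8·6650·37.0/(π·8.6³) = 1.9684e+06/1998.2 = 985.07 MPa
τ_max = K·τ₀ = 1.3519 × 985.07 = 1331.7 MPa

1330 MPa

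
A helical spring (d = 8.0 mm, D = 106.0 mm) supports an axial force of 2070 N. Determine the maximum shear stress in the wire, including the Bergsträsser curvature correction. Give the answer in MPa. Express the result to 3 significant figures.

1200 MPa

Spring index C = D/d = 106.0/8.0 = 13.2500
K_B = (4C+2)/(4C−3) = 55.000/50.000 = 1.1000
τ₀ = 8FD/(πd³) = 8·2070·106.0/(π·8.0³) = 1.75536e+06/1608.5 = 1091.3 MPa
τ_max = K·τ₀ = 1.1000 × 1091.3 = 1200.4 MPa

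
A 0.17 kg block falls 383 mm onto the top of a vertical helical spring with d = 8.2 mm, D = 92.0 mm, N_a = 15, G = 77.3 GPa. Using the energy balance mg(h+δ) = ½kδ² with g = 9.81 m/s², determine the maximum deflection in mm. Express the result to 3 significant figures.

k = Gd⁴/(8D³N_a) = (77.3×10³)(8.2⁴)/(8·92.0³·15) = 3.7402 N/mm
W = mg = 0.17 × 9.81 = 1.6677 N
½kδ² − Wδ − Wh = 0 → δ = (W + √(W² + 2kWh))/k
δ = (1.6677 + √(2.7812 + 4777.9))/3.7402 = (1.6677 + 69.142)/3.7402 = 18.932 mm

18.9 mm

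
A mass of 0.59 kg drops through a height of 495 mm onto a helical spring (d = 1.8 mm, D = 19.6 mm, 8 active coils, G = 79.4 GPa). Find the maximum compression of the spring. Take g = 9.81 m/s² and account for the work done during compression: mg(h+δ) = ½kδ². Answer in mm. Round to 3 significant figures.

k = Gd⁴/(8D³N_a) = (79.4×10³)(1.8⁴)/(8·19.6³·8) = 1.7297 N/mm
W = mg = 0.59 × 9.81 = 5.7879 N
½kδ² − Wδ − Wh = 0 → δ = (W + √(W² + 2kWh))/k
δ = (5.7879 + √(33.5 + 9911.02))/1.7297 = (5.7879 + 99.722)/1.7297 = 61 mm

61.0 mm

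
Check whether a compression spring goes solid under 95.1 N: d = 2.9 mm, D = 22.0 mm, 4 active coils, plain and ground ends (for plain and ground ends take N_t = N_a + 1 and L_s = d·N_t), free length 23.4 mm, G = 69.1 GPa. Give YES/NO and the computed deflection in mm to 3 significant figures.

k = Gd⁴/(8D³N_a) = (69.1×10³)(2.9⁴)/(8·22.0³·4) = 14.343 N/mm
N_t = 5; L_s = 2.9·5 = 14.5 mm; δ_solid = L₀ − L_s = 23.4 − 14.5 = 8.9 mm
δ = F/k = 95.1/14.343 = 6.6302 mm
δ < δ_solid → spring does not go solid

NO, δ = 6.63 mm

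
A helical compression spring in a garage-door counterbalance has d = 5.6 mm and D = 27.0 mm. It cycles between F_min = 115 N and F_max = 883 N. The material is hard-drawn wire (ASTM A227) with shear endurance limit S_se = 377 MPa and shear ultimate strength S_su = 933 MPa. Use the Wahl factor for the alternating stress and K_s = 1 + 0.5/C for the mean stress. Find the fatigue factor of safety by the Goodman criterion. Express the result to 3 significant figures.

1.32

C = D/d = 27.0/5.6 = 4.8214; K_W = (4C−1)/(4C−4)+0.615/C = 1.3238; K_s = 1+0.5/C = 1.1037
F_a = (F_max−F_min)/2 = 384 N; F_m = (F_max+F_min)/2 = 499 N
τ_a = K_W·8F_aD/(πd³) = 1.3238 × 150.34 = 199.02 MPa
τ_m = K_s·8F_mD/(πd³) = 1.1037 × 195.36 = 215.62 MPa
Goodman: 1/n_f = τ_a/S_se + τ_m/S_su = 199.02/377 + 215.62/933 = 0.52791 + 0.23111 = 0.75901
n_f = 1/0.75901 = 1.317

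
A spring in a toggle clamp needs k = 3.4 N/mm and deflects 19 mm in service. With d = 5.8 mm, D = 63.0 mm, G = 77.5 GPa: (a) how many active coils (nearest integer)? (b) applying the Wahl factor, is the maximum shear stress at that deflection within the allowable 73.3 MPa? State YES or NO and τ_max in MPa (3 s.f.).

N_a = Gd⁴/(8D³k) = (77.5×10³)(5.8⁴)/(8·63.0³·3.4) = 12.9 → N_a = 13
Actual rate k = Gd⁴/(8D³·13) = 3.3726 N/mm
Working load F = kδ = 3.3726·19 = 64.078 N
C = 63.0/5.8 = 10.8621; K_W = (4C−1)/(4C−4)+0.615/C = 1.1327
τ_max = K_W·8FD/(πd³) = 1.1327·52.688 = 59.678 MPa
τ_max ≤ 73.3 MPa → acceptable

(a) 13 coils; (b) YES, τ_max = 59.7 MPa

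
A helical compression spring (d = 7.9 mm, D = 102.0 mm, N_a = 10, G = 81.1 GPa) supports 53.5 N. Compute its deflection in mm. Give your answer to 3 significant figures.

14.4 mm

k = Gd⁴/(8D³N_a) = (81.1×10³)(7.9⁴)/(8·102.0³·10) = 3.7208 N/mm
δ = F/k = 53.5 / 3.7208 = 14.379 mm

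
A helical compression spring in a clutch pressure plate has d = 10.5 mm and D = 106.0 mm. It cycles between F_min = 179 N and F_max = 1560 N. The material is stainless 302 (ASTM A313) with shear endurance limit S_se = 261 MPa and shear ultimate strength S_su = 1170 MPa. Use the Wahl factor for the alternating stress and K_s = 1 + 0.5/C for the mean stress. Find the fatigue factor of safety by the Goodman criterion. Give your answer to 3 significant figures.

1.13

C = D/d = 106.0/10.5 = 10.0952; K_W = (4C−1)/(4C−4)+0.615/C = 1.1434; K_s = 1+0.5/C = 1.0495
F_a = (F_max−F_min)/2 = 690.5 N; F_m = (F_max+F_min)/2 = 869.5 N
τ_a = K_W·8F_aD/(πd³) = 1.1434 × 161.01 = 184.09 MPa
τ_m = K_s·8F_mD/(πd³) = 1.0495 × 202.74 = 212.79 MPa
Goodman: 1/n_f = τ_a/S_se + τ_m/S_su = 184.09/261 + 212.79/1170 = 0.70533 + 0.18187 = 0.8872
n_f = 1/0.8872 = 1.127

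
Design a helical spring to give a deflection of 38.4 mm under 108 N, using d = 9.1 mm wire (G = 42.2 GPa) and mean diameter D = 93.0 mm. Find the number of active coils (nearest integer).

Required rate k = F/δ = 108/38.4 = 2.8125 N/mm
N_a = Gd⁴/(8D³k) = (42.2×10³ × 9.1⁴)/(8 × 93.0³ × 2.8125)
    = 2.89386e+08 / 1.8098e+07 = 15.99 → 16 coils

16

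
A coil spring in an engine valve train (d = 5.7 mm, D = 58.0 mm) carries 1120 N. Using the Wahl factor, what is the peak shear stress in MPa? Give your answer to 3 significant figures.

Spring index C = D/d = 58.0/5.7 = 10.1754
K_W = (4C−1)/(4C−4) + 0.615/C = 39.702/36.702 + 0.0604 = 1.1422
τ₀ = 8FD/(πd³) = 8·1120·58.0/(π·5.7³) = 519680/581.8 = 893.23 MPa
τ_max = K·τ₀ = 1.1422 × 893.23 = 1020.2 MPa

1020 MPa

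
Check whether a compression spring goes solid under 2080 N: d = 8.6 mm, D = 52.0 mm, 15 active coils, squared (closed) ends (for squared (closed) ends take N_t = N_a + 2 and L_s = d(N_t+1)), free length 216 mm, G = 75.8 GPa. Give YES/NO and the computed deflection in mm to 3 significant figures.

YES, δ = 84.6 mm

k = Gd⁴/(8D³N_a) = (75.8×10³)(8.6⁴)/(8·52.0³·15) = 24.574 N/mm
N_t = 17; L_s = 8.6·18 = 154.8 mm; δ_solid = L₀ − L_s = 216 − 154.8 = 61.2 mm
δ = F/k = 2080/24.574 = 84.643 mm
δ ≥ δ_solid → spring goes solid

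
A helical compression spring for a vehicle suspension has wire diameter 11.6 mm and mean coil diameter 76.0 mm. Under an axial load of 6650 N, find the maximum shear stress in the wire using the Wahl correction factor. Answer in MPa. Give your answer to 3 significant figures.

Spring index C = D/d = 76.0/11.6 = 6.5517
K_W = (4C−1)/(4C−4) + 0.615/C = 25.207/22.207 + 0.0939 = 1.2290
τ₀ = 8FD/(πd³) = 8·6650·76.0/(π·11.6³) = 4.0432e+06/4903.7 = 824.52 MPa
τ_max = K·τ₀ = 1.2290 × 824.52 = 1013.3 MPa

1010 MPa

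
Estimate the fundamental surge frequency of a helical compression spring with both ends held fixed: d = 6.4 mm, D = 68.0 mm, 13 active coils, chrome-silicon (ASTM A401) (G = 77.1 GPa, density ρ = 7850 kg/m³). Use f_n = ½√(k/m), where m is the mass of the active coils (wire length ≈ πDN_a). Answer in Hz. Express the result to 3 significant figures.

k = Gd⁴/(8D³N_a) = (77.1×10³)(6.4⁴)/(8·68.0³·13) = 3.9556 N/mm = 3955.6 N/m
Wire length L = πDN_a = π·68.0·13 = 2777.2 mm
m = ρ·(πd²/4)·L = 7850 × 32.17×10⁻⁶ m² × 2.7772 m = 0.70133 kg
f_n = ½√(k/m) = 0.5·√(3955.6/0.70133) = 0.5·√(5640.2) = 37.551 Hz

37.6 Hz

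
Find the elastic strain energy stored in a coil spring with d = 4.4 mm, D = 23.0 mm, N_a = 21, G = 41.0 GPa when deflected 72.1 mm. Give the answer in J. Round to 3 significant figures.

19.5 J

k = Gd⁴/(8D³N_a) = (41.0×10³)(4.4⁴)/(8·23.0³·21) = 7.518 N/mm
U = ½kδ² = 0.5 × 7.518 × 72.1² = 19541 N·mm = 19.541 J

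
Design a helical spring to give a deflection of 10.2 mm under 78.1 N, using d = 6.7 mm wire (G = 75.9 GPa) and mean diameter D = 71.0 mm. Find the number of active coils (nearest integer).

7

Required rate k = F/δ = 78.1/10.2 = 7.6569 N/mm
N_a = Gd⁴/(8D³k) = (75.9×10³ × 6.7⁴)/(8 × 71.0³ × 7.6569)
    = 1.52947e+08 / 2.19238e+07 = 6.976 → 7 coils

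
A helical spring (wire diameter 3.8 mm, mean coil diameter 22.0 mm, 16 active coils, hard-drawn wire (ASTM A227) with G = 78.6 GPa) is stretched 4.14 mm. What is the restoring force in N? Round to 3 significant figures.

49.8 N

k = Gd⁴/(8D³N_a) = (78.6×10³)(3.8⁴)/(8·22.0³·16) = 12.025 N/mm
F = k·δ = 12.025 × 4.14 = 49.783 N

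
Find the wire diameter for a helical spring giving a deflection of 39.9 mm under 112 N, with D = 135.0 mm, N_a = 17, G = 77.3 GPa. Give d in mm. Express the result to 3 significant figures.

Required rate k = F/δ = 112/39.9 = 2.807 N/mm
d = (8D³N_a·k / G)^(1/4) = (8·135.0³·17·2.807 / (77.3×10³))^0.25
  = (12151)^0.25 = 10.4991 mm

10.5 mm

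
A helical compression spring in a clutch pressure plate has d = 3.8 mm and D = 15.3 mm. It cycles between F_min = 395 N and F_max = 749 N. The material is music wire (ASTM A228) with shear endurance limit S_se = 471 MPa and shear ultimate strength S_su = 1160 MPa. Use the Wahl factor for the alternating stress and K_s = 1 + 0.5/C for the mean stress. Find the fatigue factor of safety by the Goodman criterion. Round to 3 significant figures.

1.30

C = D/d = 15.3/3.8 = 4.0263; K_W = (4C−1)/(4C−4)+0.615/C = 1.4006; K_s = 1+0.5/C = 1.1242
F_a = (F_max−F_min)/2 = 177 N; F_m = (F_max+F_min)/2 = 572 N
τ_a = K_W·8F_aD/(πd³) = 1.4006 × 125.68 = 176.02 MPa
τ_m = K_s·8F_mD/(πd³) = 1.1242 × 406.14 = 456.58 MPa
Goodman: 1/n_f = τ_a/S_se + τ_m/S_su = 176.02/471 + 456.58/1160 = 0.37371 + 0.39360 = 0.76731
n_f = 1/0.76731 = 1.303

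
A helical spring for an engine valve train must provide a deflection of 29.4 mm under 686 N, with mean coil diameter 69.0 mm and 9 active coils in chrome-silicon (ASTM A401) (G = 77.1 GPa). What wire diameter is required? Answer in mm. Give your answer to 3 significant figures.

9.20 mm

Required rate k = F/δ = 686/29.4 = 23.333 N/mm
d = (8D³N_a·k / G)^(1/4) = (8·69.0³·9·23.333 / (77.1×10³))^0.25
  = (7158.2)^0.25 = 9.1982 mm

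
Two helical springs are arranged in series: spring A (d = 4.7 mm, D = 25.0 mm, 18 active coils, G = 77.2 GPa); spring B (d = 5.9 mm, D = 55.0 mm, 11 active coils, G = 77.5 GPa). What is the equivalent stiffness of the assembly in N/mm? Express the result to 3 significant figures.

k_A = Gd⁴/(8D³N_a) = (77.2×10³)(4.7⁴)/(8·25.0³·18) = 16.743 N/mm
k_B = Gd⁴/(8D³N_a) = (77.5×10³)(5.9⁴)/(8·55.0³·11) = 6.4141 N/mm
Series: 1/k_eq = 1/16.743 + 1/6.4141 = 0.21563; k_eq = 4.6375 N/mm

4.64 N/mm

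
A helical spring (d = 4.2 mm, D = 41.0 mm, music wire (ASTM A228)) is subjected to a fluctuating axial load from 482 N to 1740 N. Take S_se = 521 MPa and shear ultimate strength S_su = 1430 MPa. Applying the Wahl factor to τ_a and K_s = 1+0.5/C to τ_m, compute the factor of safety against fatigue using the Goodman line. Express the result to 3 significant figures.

C = D/d = 41.0/4.2 = 9.7619; K_W = (4C−1)/(4C−4)+0.615/C = 1.1486; K_s = 1+0.5/C = 1.0512
F_a = (F_max−F_min)/2 = 629 N; F_m = (F_max+F_min)/2 = 1111 N
τ_a = K_W·8F_aD/(πd³) = 1.1486 × 886.39 = 1018.1 MPa
τ_m = K_s·8F_mD/(πd³) = 1.0512 × 1565.6 = 1645.8 MPa
Goodman: 1/n_f = τ_a/S_se + τ_m/S_su = 1018.1/521 + 1645.8/1430 = 1.95415 + 1.15093 = 3.1051
n_f = 1/3.1051 = 0.3221

0.322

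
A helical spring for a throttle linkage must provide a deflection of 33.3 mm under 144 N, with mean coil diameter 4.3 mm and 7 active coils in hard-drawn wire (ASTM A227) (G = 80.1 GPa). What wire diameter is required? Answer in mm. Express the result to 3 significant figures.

Required rate k = F/δ = 144/33.3 = 4.3243 N/mm
d = (8D³N_a·k / G)^(1/4) = (8·4.3³·7·4.3243 / (80.1×10³))^0.25
  = (0.24037)^0.25 = 0.7002 mm

0.700 mm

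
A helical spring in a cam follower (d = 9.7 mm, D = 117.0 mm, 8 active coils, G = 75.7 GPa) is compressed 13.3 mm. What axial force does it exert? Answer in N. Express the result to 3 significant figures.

87.0 N

k = Gd⁴/(8D³N_a) = (75.7×10³)(9.7⁴)/(8·117.0³·8) = 6.538 N/mm
F = k·δ = 6.538 × 13.3 = 86.955 N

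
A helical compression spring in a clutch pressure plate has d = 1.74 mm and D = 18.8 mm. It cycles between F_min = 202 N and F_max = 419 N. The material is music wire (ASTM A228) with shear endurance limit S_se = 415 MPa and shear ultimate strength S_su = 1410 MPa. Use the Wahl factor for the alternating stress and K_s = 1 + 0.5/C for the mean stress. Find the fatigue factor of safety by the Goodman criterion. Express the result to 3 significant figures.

0.209

C = D/d = 18.8/1.74 = 10.8046; K_W = (4C−1)/(4C−4)+0.615/C = 1.1334; K_s = 1+0.5/C = 1.0463
F_a = (F_max−F_min)/2 = 108.5 N; F_m = (F_max+F_min)/2 = 310.5 N
τ_a = K_W·8F_aD/(πd³) = 1.1334 × 986.01 = 1117.6 MPa
τ_m = K_s·8F_mD/(πd³) = 1.0463 × 2821.7 = 2952.3 MPa
Goodman: 1/n_f = τ_a/S_se + τ_m/S_su = 1117.6/415 + 2952.3/1410 = 2.69290 + 2.09382 = 4.7867
n_f = 1/4.7867 = 0.2089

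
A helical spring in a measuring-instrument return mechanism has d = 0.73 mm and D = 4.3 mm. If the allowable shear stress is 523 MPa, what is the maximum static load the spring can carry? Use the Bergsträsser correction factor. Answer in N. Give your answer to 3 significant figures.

C = D/d = 4.3/0.73 = 5.8904
K_B = (4C+2)/(4C−3) = 25.562/20.562 = 1.2432
τ_max = K·8FD/(πd³) → F_max = τ_allow·πd³/(8DK)
F_max = 523·π·0.73³/(8·4.3·1.2432) = 639.18/42.765 = 14.946 N

14.9 N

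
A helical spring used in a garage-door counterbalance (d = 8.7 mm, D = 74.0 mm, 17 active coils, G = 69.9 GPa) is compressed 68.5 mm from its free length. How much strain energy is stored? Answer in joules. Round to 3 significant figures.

17.0 J

k = Gd⁴/(8D³N_a) = (69.9×10³)(8.7⁴)/(8·74.0³·17) = 7.2664 N/mm
U = ½kδ² = 0.5 × 7.2664 × 68.5² = 17048 N·mm = 17.048 J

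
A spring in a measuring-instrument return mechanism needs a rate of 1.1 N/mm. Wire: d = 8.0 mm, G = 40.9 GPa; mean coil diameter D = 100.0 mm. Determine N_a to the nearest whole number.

N_a = Gd⁴/(8D³k) = (40.9×10³ × 8.0⁴)/(8 × 100.0³ × 1.1)
    = 1.67526e+08 / 8.8e+06 = 19.04 → 19 coils

19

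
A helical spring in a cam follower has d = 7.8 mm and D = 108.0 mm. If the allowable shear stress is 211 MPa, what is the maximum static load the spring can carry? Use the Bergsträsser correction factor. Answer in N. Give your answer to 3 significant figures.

C = D/d = 108.0/7.8 = 13.8462
K_B = (4C+2)/(4C−3) = 57.385/52.385 = 1.0954
τ_max = K·8FD/(πd³) → F_max = τ_allow·πd³/(8DK)
F_max = 211·π·7.8³/(8·108.0·1.0954) = 3.1457e+05/946.47 = 332.36 N

332 N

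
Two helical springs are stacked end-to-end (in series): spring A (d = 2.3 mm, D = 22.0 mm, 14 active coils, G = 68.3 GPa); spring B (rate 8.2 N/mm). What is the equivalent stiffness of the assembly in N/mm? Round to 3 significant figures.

1.34 N/mm

k_A = Gd⁴/(8D³N_a) = (68.3×10³)(2.3⁴)/(8·22.0³·14) = 1.6027 N/mm
Series: 1/k_eq = 1/1.6027 + 1/8.2 = 0.74591; k_eq = 1.3406 N/mm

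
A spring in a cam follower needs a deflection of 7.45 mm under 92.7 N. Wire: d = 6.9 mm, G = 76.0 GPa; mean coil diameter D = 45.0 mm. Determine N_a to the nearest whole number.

Required rate k = F/δ = 92.7/7.45 = 12.443 N/mm
N_a = Gd⁴/(8D³k) = (76.0×10³ × 6.9⁴)/(8 × 45.0³ × 12.443)
    = 1.7227e+08 / 9.07091e+06 = 18.99 → 19 coils

19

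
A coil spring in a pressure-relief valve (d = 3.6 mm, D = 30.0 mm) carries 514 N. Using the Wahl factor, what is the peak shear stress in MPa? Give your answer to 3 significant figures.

990 MPa

Spring index C = D/d = 30.0/3.6 = 8.3333
K_W = (4C−1)/(4C−4) + 0.615/C = 32.333/29.333 + 0.0738 = 1.1761
τ₀ = 8FD/(πd³) = 8·514·30.0/(π·3.6³) = 123360/146.57 = 841.62 MPa
τ_max = K·τ₀ = 1.1761 × 841.62 = 989.81 MPa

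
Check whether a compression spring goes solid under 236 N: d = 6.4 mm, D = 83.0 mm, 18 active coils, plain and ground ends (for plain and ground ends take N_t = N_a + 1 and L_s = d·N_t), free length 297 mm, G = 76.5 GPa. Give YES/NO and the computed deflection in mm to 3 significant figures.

k = Gd⁴/(8D³N_a) = (76.5×10³)(6.4⁴)/(8·83.0³·18) = 1.5588 N/mm
N_t = 19; L_s = 6.4·19 = 121.6 mm; δ_solid = L₀ − L_s = 297 − 121.6 = 175.4 mm
δ = F/k = 236/1.5588 = 151.4 mm
δ < δ_solid → spring does not go solid

NO, δ = 151 mm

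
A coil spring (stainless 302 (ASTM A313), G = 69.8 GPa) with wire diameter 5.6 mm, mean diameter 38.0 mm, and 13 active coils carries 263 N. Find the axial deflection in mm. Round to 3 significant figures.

k = Gd⁴/(8D³N_a) = (69.8×10³)(5.6⁴)/(8·38.0³·13) = 12.029 N/mm
δ = F/k = 263 / 12.029 = 21.864 mm

21.9 mm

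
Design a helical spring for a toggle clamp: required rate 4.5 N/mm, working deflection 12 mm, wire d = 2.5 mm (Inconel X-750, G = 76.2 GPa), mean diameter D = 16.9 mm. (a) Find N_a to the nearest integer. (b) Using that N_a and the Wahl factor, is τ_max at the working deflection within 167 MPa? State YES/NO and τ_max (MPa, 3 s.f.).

(a) 17 coils; (b) NO, τ_max = 183 MPa

N_a = Gd⁴/(8D³k) = (76.2×10³)(2.5⁴)/(8·16.9³·4.5) = 17.13 → N_a = 17
Actual rate k = Gd⁴/(8D³·17) = 4.5344 N/mm
Working load F = kδ = 4.5344·12 = 54.412 N
C = 16.9/2.5 = 6.7600; K_W = (4C−1)/(4C−4)+0.615/C = 1.2212
τ_max = K_W·8FD/(πd³) = 1.2212·149.87 = 183.01 MPa
τ_max > 167 MPa → exceeds allowable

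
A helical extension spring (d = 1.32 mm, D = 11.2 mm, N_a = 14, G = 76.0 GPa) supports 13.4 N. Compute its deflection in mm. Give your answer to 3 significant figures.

k = Gd⁴/(8D³N_a) = (76.0×10³)(1.32⁴)/(8·11.2³·14) = 1.4663 N/mm
δ = F/k = 13.4 / 1.4663 = 9.1383 mm

9.14 mm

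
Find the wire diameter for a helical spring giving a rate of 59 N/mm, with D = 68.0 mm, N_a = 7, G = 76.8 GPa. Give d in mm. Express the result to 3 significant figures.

10.8 mm

d = (8D³N_a·k / G)^(1/4) = (8·68.0³·7·59 / (76.8×10³))^0.25
  = (13527)^0.25 = 10.7845 mm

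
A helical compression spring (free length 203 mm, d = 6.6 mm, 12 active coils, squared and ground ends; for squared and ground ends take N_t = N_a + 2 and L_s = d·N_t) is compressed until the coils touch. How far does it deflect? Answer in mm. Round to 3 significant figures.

N_t = 14; L_s = 6.6·14 = 92.4 mm
δ_solid = L₀ − L_s = 203 − 92.4 = 110.6 mm

111 mm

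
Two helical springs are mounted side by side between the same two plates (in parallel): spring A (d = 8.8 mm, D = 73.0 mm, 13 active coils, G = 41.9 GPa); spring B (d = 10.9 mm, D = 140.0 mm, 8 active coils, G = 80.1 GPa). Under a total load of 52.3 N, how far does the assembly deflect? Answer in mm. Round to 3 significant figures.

4.13 mm

k_A = Gd⁴/(8D³N_a) = (41.9×10³)(8.8⁴)/(8·73.0³·13) = 6.2107 N/mm
k_B = Gd⁴/(8D³N_a) = (80.1×10³)(10.9⁴)/(8·140.0³·8) = 6.4383 N/mm
Parallel: k_eq = 6.2107 + 6.4383 = 12.649 N/mm
δ = F/k_eq = 52.3/12.649 = 4.1347 mm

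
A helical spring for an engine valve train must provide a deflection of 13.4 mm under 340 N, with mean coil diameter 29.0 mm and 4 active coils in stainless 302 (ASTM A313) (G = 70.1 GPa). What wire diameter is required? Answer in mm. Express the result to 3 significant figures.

Required rate k = F/δ = 340/13.4 = 25.373 N/mm
d = (8D³N_a·k / G)^(1/4) = (8·29.0³·4·25.373 / (70.1×10³))^0.25
  = (282.49)^0.25 = 4.0997 mm

4.10 mm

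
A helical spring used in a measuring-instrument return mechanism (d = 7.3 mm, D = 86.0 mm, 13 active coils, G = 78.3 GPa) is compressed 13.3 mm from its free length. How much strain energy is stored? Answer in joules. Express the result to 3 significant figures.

k = Gd⁴/(8D³N_a) = (78.3×10³)(7.3⁴)/(8·86.0³·13) = 3.3614 N/mm
U = ½kδ² = 0.5 × 3.3614 × 13.3² = 297.3 N·mm = 0.2973 J

0.297 J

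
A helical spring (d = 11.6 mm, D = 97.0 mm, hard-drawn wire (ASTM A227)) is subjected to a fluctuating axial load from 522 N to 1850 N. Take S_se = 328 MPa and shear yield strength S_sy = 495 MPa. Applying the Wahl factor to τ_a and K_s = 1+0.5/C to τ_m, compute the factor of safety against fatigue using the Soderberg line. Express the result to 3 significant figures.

1.28

C = D/d = 97.0/11.6 = 8.3621; K_W = (4C−1)/(4C−4)+0.615/C = 1.1754; K_s = 1+0.5/C = 1.0598
F_a = (F_max−F_min)/2 = 664 N; F_m = (F_max+F_min)/2 = 1186 N
τ_a = K_W·8F_aD/(πd³) = 1.1754 × 105.08 = 123.51 MPa
τ_m = K_s·8F_mD/(πd³) = 1.0598 × 187.68 = 198.9 MPa
Soderberg: 1/n_f = τ_a/S_se + τ_m/S_sy = 123.51/328 + 198.9/495 = 0.37655 + 0.40183 = 0.77838
n_f = 1/0.77838 = 1.285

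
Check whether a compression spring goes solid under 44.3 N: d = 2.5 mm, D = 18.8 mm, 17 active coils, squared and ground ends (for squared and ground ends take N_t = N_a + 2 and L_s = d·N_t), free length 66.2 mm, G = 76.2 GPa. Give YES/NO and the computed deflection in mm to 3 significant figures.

k = Gd⁴/(8D³N_a) = (76.2×10³)(2.5⁴)/(8·18.8³·17) = 3.2938 N/mm
N_t = 19; L_s = 2.5·19 = 47.5 mm; δ_solid = L₀ − L_s = 66.2 − 47.5 = 18.7 mm
δ = F/k = 44.3/3.2938 = 13.449 mm
δ < δ_solid → spring does not go solid

NO, δ = 13.4 mm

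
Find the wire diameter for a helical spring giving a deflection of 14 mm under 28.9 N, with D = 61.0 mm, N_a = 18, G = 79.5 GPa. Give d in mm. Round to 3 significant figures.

Required rate k = F/δ = 28.9/14 = 2.0643 N/mm
d = (8D³N_a·k / G)^(1/4) = (8·61.0³·18·2.0643 / (79.5×10³))^0.25
  = (848.7)^0.25 = 5.3975 mm

5.40 mm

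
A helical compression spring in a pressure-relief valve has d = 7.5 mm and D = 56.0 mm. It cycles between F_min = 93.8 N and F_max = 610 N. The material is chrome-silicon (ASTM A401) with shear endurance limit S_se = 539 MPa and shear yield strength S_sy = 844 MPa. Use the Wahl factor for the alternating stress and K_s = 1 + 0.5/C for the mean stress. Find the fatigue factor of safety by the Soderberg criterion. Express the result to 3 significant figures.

C = D/d = 56.0/7.5 = 7.4667; K_W = (4C−1)/(4C−4)+0.615/C = 1.1983; K_s = 1+0.5/C = 1.0670
F_a = (F_max−F_min)/2 = 258.1 N; F_m = (F_max+F_min)/2 = 351.9 N
τ_a = K_W·8F_aD/(πd³) = 1.1983 × 87.243 = 104.55 MPa
τ_m = K_s·8F_mD/(πd³) = 1.0670 × 118.95 = 126.92 MPa
Soderberg: 1/n_f = τ_a/S_se + τ_m/S_sy = 104.55/539 + 126.92/844 = 0.19397 + 0.15037 = 0.34434
n_f = 1/0.34434 = 2.904

2.90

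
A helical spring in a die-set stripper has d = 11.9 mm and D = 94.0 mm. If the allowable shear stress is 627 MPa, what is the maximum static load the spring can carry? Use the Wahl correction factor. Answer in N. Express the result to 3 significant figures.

3720 N

C = D/d = 94.0/11.9 = 7.8992
K_W = (4C−1)/(4C−4) + 0.615/C = 30.597/27.597 + 0.0779 = 1.1866
τ_max = K·8FD/(πd³) → F_max = τ_allow·πd³/(8DK)
F_max = 627·π·11.9³/(8·94.0·1.1866) = 3.3194e+06/892.3 = 3720.1 N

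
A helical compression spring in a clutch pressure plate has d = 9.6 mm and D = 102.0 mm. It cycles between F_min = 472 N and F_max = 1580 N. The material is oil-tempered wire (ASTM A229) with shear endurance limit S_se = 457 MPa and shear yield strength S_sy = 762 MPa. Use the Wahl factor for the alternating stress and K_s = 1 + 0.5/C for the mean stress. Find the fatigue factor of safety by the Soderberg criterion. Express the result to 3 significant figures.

1.22

C = D/d = 102.0/9.6 = 10.6250; K_W = (4C−1)/(4C−4)+0.615/C = 1.1358; K_s = 1+0.5/C = 1.0471
F_a = (F_max−F_min)/2 = 554 N; F_m = (F_max+F_min)/2 = 1026 N
τ_a = K_W·8F_aD/(πd³) = 1.1358 × 162.64 = 184.73 MPa
τ_m = K_s·8F_mD/(πd³) = 1.0471 × 301.21 = 315.39 MPa
Soderberg: 1/n_f = τ_a/S_se + τ_m/S_sy = 184.73/457 + 315.39/762 = 0.40423 + 0.41389 = 0.81812
n_f = 1/0.81812 = 1.222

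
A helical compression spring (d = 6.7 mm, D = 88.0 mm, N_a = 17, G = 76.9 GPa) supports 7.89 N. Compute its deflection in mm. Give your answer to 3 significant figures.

4.72 mm

k = Gd⁴/(8D³N_a) = (76.9×10³)(6.7⁴)/(8·88.0³·17) = 1.672 N/mm
δ = F/k = 7.89 / 1.672 = 4.7189 mm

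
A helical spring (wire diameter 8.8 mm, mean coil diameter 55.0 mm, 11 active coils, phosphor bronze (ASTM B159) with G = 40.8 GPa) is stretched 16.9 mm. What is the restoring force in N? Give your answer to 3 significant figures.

282 N

k = Gd⁴/(8D³N_a) = (40.8×10³)(8.8⁴)/(8·55.0³·11) = 16.712 N/mm
F = k·δ = 16.712 × 16.9 = 282.43 N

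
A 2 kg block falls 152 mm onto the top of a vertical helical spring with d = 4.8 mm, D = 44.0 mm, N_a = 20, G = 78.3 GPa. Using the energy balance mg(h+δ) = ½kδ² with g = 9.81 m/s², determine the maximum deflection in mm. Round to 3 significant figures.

51.1 mm

k = Gd⁴/(8D³N_a) = (78.3×10³)(4.8⁴)/(8·44.0³·20) = 3.0496 N/mm
W = mg = 2 × 9.81 = 19.62 N
½kδ² − Wδ − Wh = 0 → δ = (W + √(W² + 2kWh))/k
δ = (19.62 + √(384.94 + 18189.5))/3.0496 = (19.62 + 136.29)/3.0496 = 51.123 mm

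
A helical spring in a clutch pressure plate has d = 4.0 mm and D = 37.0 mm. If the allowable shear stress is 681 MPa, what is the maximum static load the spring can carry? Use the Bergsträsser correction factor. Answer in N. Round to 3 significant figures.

C = D/d = 37.0/4.0 = 9.2500
K_B = (4C+2)/(4C−3) = 39.000/34.000 = 1.1471
τ_max = K·8FD/(πd³) → F_max = τ_allow·πd³/(8DK)
F_max = 681·π·4.0³/(8·37.0·1.1471) = 1.3692e+05/339.53 = 403.27 N

403 N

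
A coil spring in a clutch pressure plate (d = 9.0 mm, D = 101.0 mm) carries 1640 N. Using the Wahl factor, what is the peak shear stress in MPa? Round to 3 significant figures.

Spring index C = D/d = 101.0/9.0 = 11.2222
K_W = (4C−1)/(4C−4) + 0.615/C = 43.889/40.889 + 0.0548 = 1.1282
τ₀ = 8FD/(πd³) = 8·1640·101.0/(π·9.0³) = 1.32512e+06/2290.2 = 578.6 MPa
τ_max = K·τ₀ = 1.1282 × 578.6 = 652.76 MPa

653 MPa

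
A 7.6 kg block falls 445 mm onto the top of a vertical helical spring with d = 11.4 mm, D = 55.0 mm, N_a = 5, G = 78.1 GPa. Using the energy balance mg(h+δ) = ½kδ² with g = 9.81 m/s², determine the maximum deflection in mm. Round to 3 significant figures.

18.7 mm

k = Gd⁴/(8D³N_a) = (78.1×10³)(11.4⁴)/(8·55.0³·5) = 198.21 N/mm
W = mg = 7.6 × 9.81 = 74.556 N
½kδ² − Wδ − Wh = 0 → δ = (W + √(W² + 2kWh))/k
δ = (74.556 + √(5558.6 + 1.31521e+07))/198.21 = (74.556 + 3627.3)/198.21 = 18.677 mm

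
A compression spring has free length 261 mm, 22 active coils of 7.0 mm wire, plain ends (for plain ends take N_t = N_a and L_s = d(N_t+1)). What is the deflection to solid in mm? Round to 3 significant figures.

N_t = 22; L_s = 7.0·23 = 161 mm
δ_solid = L₀ − L_s = 261 − 161 = 100 mm

100 mm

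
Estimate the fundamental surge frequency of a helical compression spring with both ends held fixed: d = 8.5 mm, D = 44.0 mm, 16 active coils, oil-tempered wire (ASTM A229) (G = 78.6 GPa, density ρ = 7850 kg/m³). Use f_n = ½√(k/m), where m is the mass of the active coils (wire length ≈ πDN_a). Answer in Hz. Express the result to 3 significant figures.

k = Gd⁴/(8D³N_a) = (78.6×10³)(8.5⁴)/(8·44.0³·16) = 37.63 N/mm = 37630 N/m
Wire length L = πDN_a = π·44.0·16 = 2211.7 mm
m = ρ·(πd²/4)·L = 7850 × 56.745×10⁻⁶ m² × 2.2117 m = 0.98519 kg
f_n = ½√(k/m) = 0.5·√(37630/0.98519) = 0.5·√(38195) = 97.718 Hz

97.7 Hz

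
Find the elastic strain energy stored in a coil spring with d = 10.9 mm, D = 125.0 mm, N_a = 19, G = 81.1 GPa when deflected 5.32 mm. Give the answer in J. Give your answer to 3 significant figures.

k = Gd⁴/(8D³N_a) = (81.1×10³)(10.9⁴)/(8·125.0³·19) = 3.8561 N/mm
U = ½kδ² = 0.5 × 3.8561 × 5.32² = 54.569 N·mm = 0.054569 J

0.0546 J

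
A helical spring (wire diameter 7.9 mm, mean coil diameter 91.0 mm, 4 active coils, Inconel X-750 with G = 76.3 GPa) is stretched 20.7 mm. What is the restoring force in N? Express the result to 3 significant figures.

255 N

k = Gd⁴/(8D³N_a) = (76.3×10³)(7.9⁴)/(8·91.0³·4) = 12.324 N/mm
F = k·δ = 12.324 × 20.7 = 255.11 N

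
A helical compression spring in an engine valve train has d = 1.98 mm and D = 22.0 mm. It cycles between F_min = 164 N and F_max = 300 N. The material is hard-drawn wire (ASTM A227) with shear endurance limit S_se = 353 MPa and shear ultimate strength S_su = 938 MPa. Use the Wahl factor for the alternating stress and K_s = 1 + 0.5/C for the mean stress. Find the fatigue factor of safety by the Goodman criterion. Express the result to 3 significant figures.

0.291

C = D/d = 22.0/1.98 = 11.1111; K_W = (4C−1)/(4C−4)+0.615/C = 1.1295; K_s = 1+0.5/C = 1.0450
F_a = (F_max−F_min)/2 = 68 N; F_m = (F_max+F_min)/2 = 232 N
τ_a = K_W·8F_aD/(πd³) = 1.1295 × 490.77 = 554.34 MPa
τ_m = K_s·8F_mD/(πd³) = 1.0450 × 1674.4 = 1749.7 MPa
Goodman: 1/n_f = τ_a/S_se + τ_m/S_su = 554.34/353 + 1749.7/938 = 1.57035 + 1.86539 = 3.4357
n_f = 1/3.4357 = 0.2911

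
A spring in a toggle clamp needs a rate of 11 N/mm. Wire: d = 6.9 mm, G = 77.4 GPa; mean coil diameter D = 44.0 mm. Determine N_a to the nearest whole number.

N_a = Gd⁴/(8D³k) = (77.4×10³ × 6.9⁴)/(8 × 44.0³ × 11)
    = 1.75444e+08 / 7.49619e+06 = 23.4 → 23 coils

23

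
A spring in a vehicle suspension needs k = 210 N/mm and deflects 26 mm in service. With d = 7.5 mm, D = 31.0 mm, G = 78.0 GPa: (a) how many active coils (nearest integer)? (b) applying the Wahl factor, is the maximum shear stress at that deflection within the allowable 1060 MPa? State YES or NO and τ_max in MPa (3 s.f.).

(a) 5 coils; (b) NO, τ_max = 1400 MPa

N_a = Gd⁴/(8D³k) = (78.0×10³)(7.5⁴)/(8·31.0³·210) = 4.931 → N_a = 5
Actual rate k = Gd⁴/(8D³·5) = 207.11 N/mm
Working load F = kδ = 207.11·26 = 5384.8 N
C = 31.0/7.5 = 4.1333; K_W = (4C−1)/(4C−4)+0.615/C = 1.3882
τ_max = K_W·8FD/(πd³) = 1.3882·1007.6 = 1398.7 MPa
τ_max > 1060 MPa → exceeds allowable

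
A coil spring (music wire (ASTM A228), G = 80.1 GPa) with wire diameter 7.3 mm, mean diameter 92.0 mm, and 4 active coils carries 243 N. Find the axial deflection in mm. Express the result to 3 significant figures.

26.6 mm

k = Gd⁴/(8D³N_a) = (80.1×10³)(7.3⁴)/(8·92.0³·4) = 9.1287 N/mm
δ = F/k = 243 / 9.1287 = 26.619 mm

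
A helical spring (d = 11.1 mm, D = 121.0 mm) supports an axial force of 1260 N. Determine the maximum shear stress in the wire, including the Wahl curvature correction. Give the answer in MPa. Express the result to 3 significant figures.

Spring index C = D/d = 121.0/11.1 = 10.9009
K_W = (4C−1)/(4C−4) + 0.615/C = 42.604/39.604 + 0.0564 = 1.1322
τ₀ = 8FD/(πd³) = 8·1260·121.0/(π·11.1³) = 1.21968e+06/4296.5 = 283.87 MPa
τ_max = K·τ₀ = 1.1322 × 283.87 = 321.39 MPa

321 MPa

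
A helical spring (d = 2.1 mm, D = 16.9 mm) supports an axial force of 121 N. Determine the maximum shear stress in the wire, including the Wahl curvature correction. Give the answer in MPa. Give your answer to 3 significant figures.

665 MPa

Spring index C = D/d = 16.9/2.1 = 8.0476
K_W = (4C−1)/(4C−4) + 0.615/C = 31.190/28.190 + 0.0764 = 1.1828
τ₀ = 8FD/(πd³) = 8·121·16.9/(π·2.1³) = 16359.2/29.094 = 562.28 MPa
τ_max = K·τ₀ = 1.1828 × 562.28 = 665.09 MPa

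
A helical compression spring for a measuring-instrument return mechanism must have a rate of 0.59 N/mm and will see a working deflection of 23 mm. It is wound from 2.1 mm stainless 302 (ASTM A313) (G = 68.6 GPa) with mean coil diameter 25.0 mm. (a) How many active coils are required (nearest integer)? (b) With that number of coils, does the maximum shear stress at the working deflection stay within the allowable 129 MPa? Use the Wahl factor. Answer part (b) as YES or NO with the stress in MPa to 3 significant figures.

N_a = Gd⁴/(8D³k) = (68.6×10³)(2.1⁴)/(8·25.0³·0.59) = 18.09 → N_a = 18
Actual rate k = Gd⁴/(8D³·18) = 0.59295 N/mm
Working load F = kδ = 0.59295·23 = 13.638 N
C = 25.0/2.1 = 11.9048; K_W = (4C−1)/(4C−4)+0.615/C = 1.1204
τ_max = K_W·8FD/(πd³) = 1.1204·93.749 = 105.04 MPa
τ_max ≤ 129 MPa → acceptable

(a) 18 coils; (b) YES, τ_max = 105 MPa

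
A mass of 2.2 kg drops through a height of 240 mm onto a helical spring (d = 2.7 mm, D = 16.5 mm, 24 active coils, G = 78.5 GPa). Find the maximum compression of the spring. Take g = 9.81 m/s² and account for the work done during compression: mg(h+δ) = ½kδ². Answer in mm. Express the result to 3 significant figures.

51.0 mm

k = Gd⁴/(8D³N_a) = (78.5×10³)(2.7⁴)/(8·16.5³·24) = 4.837 N/mm
W = mg = 2.2 × 9.81 = 21.582 N
½kδ² − Wδ − Wh = 0 → δ = (W + √(W² + 2kWh))/k
δ = (21.582 + √(465.78 + 50107.7))/4.837 = (21.582 + 224.89)/4.837 = 50.955 mm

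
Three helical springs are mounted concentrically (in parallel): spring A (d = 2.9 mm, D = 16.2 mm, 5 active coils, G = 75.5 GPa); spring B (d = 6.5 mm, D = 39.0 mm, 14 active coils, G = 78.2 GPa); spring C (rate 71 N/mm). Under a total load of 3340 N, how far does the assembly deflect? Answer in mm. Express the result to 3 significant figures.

k_A = Gd⁴/(8D³N_a) = (75.5×10³)(2.9⁴)/(8·16.2³·5) = 31.4 N/mm
k_B = Gd⁴/(8D³N_a) = (78.2×10³)(6.5⁴)/(8·39.0³·14) = 21.011 N/mm
Parallel: k_eq = 31.4 + 21.011 + 71 = 123.41 N/mm
δ = F/k_eq = 3340/123.41 = 27.064 mm

27.1 mm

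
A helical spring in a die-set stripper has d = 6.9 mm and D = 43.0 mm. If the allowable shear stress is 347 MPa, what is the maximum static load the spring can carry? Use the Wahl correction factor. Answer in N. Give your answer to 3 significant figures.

C = D/d = 43.0/6.9 = 6.2319
K_W = (4C−1)/(4C−4) + 0.615/C = 23.928/20.928 + 0.0987 = 1.2420
τ_max = K·8FD/(πd³) → F_max = τ_allow·πd³/(8DK)
F_max = 347·π·6.9³/(8·43.0·1.2420) = 3.5812e+05/427.26 = 838.17 N

838 N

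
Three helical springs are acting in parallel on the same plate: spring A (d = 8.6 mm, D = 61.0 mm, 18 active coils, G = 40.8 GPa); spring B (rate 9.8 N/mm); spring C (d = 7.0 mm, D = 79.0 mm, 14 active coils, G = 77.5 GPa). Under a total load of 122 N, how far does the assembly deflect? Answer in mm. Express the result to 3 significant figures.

6.10 mm

k_A = Gd⁴/(8D³N_a) = (40.8×10³)(8.6⁴)/(8·61.0³·18) = 6.8281 N/mm
k_C = Gd⁴/(8D³N_a) = (77.5×10³)(7.0⁴)/(8·79.0³·14) = 3.3697 N/mm
Parallel: k_eq = 6.8281 + 9.8 + 3.3697 = 19.998 N/mm
δ = F/k_eq = 122/19.998 = 6.1007 mm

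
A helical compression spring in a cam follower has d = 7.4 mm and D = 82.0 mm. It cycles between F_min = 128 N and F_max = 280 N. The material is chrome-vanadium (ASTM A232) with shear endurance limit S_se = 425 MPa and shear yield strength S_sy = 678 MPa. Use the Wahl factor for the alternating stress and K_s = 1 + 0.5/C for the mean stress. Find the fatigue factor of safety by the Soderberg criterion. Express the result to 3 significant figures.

C = D/d = 82.0/7.4 = 11.0811; K_W = (4C−1)/(4C−4)+0.615/C = 1.1299; K_s = 1+0.5/C = 1.0451
F_a = (F_max−F_min)/2 = 76 N; F_m = (F_max+F_min)/2 = 204 N
τ_a = K_W·8F_aD/(πd³) = 1.1299 × 39.163 = 44.25 MPa
τ_m = K_s·8F_mD/(πd³) = 1.0451 × 105.12 = 109.86 MPa
Soderberg: 1/n_f = τ_a/S_se + τ_m/S_sy = 44.25/425 + 109.86/678 = 0.10412 + 0.16204 = 0.26616
n_f = 1/0.26616 = 3.757

3.76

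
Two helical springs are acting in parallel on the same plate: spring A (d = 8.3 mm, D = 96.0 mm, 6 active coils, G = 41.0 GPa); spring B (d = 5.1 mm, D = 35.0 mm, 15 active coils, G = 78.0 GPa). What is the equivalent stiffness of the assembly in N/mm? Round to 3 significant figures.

k_A = Gd⁴/(8D³N_a) = (41.0×10³)(8.3⁴)/(8·96.0³·6) = 4.5819 N/mm
k_B = Gd⁴/(8D³N_a) = (78.0×10³)(5.1⁴)/(8·35.0³·15) = 10.256 N/mm
Parallel: k_eq = 4.5819 + 10.256 = 14.838 N/mm

14.8 N/mm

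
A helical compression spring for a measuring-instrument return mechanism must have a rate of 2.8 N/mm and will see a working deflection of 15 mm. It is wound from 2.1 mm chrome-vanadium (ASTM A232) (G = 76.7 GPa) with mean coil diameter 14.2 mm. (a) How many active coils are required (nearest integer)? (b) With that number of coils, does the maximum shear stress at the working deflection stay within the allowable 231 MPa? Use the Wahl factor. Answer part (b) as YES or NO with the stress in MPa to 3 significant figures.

N_a = Gd⁴/(8D³k) = (76.7×10³)(2.1⁴)/(8·14.2³·2.8) = 23.26 → N_a = 23
Actual rate k = Gd⁴/(8D³·23) = 2.8313 N/mm
Working load F = kδ = 2.8313·15 = 42.47 N
C = 14.2/2.1 = 6.7619; K_W = (4C−1)/(4C−4)+0.615/C = 1.2211
τ_max = K_W·8FD/(πd³) = 1.2211·165.83 = 202.49 MPa
τ_max ≤ 231 MPa → acceptable

(a) 23 coils; (b) YES, τ_max = 202 MPa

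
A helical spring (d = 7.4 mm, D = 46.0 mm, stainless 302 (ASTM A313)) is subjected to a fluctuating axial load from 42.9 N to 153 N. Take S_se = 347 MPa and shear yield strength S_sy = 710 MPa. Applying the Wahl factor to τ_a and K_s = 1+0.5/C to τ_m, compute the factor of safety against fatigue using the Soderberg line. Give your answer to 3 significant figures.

C = D/d = 46.0/7.4 = 6.2162; K_W = (4C−1)/(4C−4)+0.615/C = 1.2427; K_s = 1+0.5/C = 1.0804
F_a = (F_max−F_min)/2 = 55.05 N; F_m = (F_max+F_min)/2 = 97.95 N
τ_a = K_W·8F_aD/(πd³) = 1.2427 × 15.913 = 19.776 MPa
τ_m = K_s·8F_mD/(πd³) = 1.0804 × 28.314 = 30.592 MPa
Soderberg: 1/n_f = τ_a/S_se + τ_m/S_sy = 19.776/347 + 30.592/710 = 0.05699 + 0.04309 = 0.10008
n_f = 1/0.10008 = 9.992

9.99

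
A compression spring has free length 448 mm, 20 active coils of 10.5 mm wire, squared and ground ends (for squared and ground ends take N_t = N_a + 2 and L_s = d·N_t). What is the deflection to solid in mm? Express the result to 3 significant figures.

217 mm

N_t = 22; L_s = 10.5·22 = 231 mm
δ_solid = L₀ − L_s = 448 − 231 = 217 mm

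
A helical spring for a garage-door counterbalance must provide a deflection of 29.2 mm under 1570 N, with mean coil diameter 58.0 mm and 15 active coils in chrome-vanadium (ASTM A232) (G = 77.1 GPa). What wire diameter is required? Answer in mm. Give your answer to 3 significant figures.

Required rate k = F/δ = 1570/29.2 = 53.767 N/mm
d = (8D³N_a·k / G)^(1/4) = (8·58.0³·15·53.767 / (77.1×10³))^0.25
  = (16328)^0.25 = 11.3040 mm

11.3 mm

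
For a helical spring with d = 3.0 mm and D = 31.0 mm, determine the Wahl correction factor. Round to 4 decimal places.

C = D/d = 31.0/3.0 = 10.3333
K_W = (4C−1)/(4C−4) + 0.615/C = 40.333/37.333 + 0.0595 = 1.1399

1.1399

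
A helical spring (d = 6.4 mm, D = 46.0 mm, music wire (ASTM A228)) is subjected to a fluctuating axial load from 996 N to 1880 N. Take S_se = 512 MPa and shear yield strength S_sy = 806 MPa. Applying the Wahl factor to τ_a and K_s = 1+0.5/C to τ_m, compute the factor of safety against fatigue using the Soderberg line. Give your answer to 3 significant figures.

C = D/d = 46.0/6.4 = 7.1875; K_W = (4C−1)/(4C−4)+0.615/C = 1.2068; K_s = 1+0.5/C = 1.0696
F_a = (F_max−F_min)/2 = 442 N; F_m = (F_max+F_min)/2 = 1438 N
τ_a = K_W·8F_aD/(πd³) = 1.2068 × 197.51 = 238.35 MPa
τ_m = K_s·8F_mD/(πd³) = 1.0696 × 642.56 = 687.26 MPa
Soderberg: 1/n_f = τ_a/S_se + τ_m/S_sy = 238.35/512 + 687.26/806 = 0.46552 + 0.85269 = 1.3182
n_f = 1/1.3182 = 0.7586

0.759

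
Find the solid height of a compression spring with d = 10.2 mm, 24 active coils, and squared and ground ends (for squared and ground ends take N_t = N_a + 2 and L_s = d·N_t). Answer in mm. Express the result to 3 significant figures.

squared and ground ends: N_t = N_a + 2 = 24 + 2 = 26
L_s = d·N_t = 10.2 × 26 = 265.2 mm

265 mm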